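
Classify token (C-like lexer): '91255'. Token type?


Pattern: digits only
Type: INTEGER_LITERAL


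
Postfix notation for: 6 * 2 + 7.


Left to right (same or higher precedence on left)
Postfix: 6 2 * 7 +


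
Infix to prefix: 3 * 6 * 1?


left-to-right (same/higher precedence on left): tree is (* (* 3 6) 1)
Prefix: * * 3 6 1


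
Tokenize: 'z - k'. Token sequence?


Scan left to right, longest-match per lexeme
Tokens: ID(z), OP(-), ID(k)


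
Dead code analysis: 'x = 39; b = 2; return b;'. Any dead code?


x is assigned but never read
Dead: 'x = 39'


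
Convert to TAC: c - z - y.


Break into single-operator statements:
t1 = c - z
t2 = t1 - y


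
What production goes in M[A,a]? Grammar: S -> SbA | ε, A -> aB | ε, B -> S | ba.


For [A, a]: 'a' ∈ FIRST(aB)
Entry: A -> aB


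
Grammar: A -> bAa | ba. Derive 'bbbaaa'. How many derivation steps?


Derivation: A => bAa => bbAaa => bbbaaa
Steps: 3


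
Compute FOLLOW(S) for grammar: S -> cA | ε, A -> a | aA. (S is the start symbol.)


$ ∈ FOLLOW(S). For each A -> αBβ: add FIRST(β)\{ε} to FOLLOW(B); if β nullable, add FOLLOW(A).
FOLLOW(S) = {$}


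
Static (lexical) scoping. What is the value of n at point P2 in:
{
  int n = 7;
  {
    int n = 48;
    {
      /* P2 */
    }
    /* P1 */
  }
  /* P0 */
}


P2's block does not declare n; resolves to the enclosing declaration at depth 1
n = 48


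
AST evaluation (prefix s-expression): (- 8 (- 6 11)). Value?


Evaluate inner: (- 6 11) = -5
Evaluate root: (- 8 -5) = 13
Result: 13


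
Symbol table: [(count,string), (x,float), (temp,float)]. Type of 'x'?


Lookup 'x' → type float


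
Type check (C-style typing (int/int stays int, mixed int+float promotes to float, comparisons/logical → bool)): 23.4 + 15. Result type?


Operand types: float + int
Rule: mixed int/float promotes to float; int/int stays int
Result type: float


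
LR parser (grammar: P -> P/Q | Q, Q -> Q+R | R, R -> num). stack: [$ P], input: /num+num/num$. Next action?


shift '/' to continue P -> P/Q
Action: shift


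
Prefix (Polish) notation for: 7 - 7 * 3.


'*' binds tighter: tree is (- 7 (* 7 3))
Prefix: - 7 * 7 3


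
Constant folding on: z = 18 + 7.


18 + 7 = 25 at compile time
Optimized: z = 25


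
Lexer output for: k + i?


Scan left to right, longest-match per lexeme
Tokens: ID(k), OP(+), ID(i)


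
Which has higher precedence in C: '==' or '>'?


'>' is relational (level 7); '==' is equality (level 6)
Higher level binds tighter
'>' has higher precedence than '=='


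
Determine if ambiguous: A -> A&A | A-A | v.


'v&v-v' has two parse trees (no precedence encoded between & and -)
Ambiguous


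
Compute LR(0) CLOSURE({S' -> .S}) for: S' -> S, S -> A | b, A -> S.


Start: S' -> .S
For each item with dot before a nonterminal B, add B -> .γ for every B-production
Closure: [S' -> .S, S -> .A, S -> .b, A -> .S]


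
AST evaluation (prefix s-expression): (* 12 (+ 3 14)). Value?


Evaluate inner: (+ 3 14) = 17
Evaluate root: (* 12 17) = 204
Result: 204


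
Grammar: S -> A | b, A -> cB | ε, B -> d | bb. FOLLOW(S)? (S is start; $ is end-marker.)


$ ∈ FOLLOW(S). For each A -> αBβ: add FIRST(β)\{ε} to FOLLOW(B); if β nullable, add FOLLOW(A).
FOLLOW(S) = {$}


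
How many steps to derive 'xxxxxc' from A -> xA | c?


Derivation: A => xA => xxA => xxxA => xxxxA => xxxxxA => xxxxxc
Steps: 6


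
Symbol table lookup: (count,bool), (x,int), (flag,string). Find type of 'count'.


Lookup 'count' → type bool


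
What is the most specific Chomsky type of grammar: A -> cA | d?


Right-linear: every RHS is a terminal or a terminal followed by one nonterminal
Classification: Type 3 (Regular)


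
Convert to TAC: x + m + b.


Break into single-operator statements:
t1 = x + m
t2 = t1 + b


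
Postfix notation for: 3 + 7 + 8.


Left to right (same or higher precedence on left)
Postfix: 3 7 + 8 +


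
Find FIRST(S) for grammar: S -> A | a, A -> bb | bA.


Per alternative of S: FIRST(A) = {b}; FIRST(a) = {a}
FIRST(S) = {a, b}


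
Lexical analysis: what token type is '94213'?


Pattern: digits only
Type: INTEGER_LITERAL


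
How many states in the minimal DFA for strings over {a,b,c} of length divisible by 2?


Track length mod 2: states 0..1, accept at 0
Minimal DFA: 2 states


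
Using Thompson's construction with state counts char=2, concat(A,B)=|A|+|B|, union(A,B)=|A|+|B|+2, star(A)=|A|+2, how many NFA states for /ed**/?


Syntax tree has 2 char leaf(s), 0 union(s), 2 star(s)
chars contribute 2×2 = 4; each union adds +2; each star adds +2
Total: 4 + 0 + 4 = 8 states


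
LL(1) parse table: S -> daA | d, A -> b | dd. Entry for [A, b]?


For [A, b]: 'b' ∈ FIRST(b)
Entry: A -> b


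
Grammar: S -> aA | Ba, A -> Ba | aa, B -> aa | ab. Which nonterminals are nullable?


A nonterminal is nullable iff some alternative derives ε (directly, or every symbol in it is nullable)
Nullable: {}


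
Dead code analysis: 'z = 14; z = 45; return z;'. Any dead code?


first assignment to z is overwritten before any read
Dead: 'z = 14'


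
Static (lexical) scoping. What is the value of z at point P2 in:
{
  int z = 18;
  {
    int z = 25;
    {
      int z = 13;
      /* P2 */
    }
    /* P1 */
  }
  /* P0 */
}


z declared in the same block as P2
z = 13


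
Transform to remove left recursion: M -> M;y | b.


Left-recursive alternatives: M;y; non-recursive: b
Introduce M': M -> bM', M' -> ;yM' | ε


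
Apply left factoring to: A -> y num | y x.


Common prefix: 'y'
Factored: A -> y A', A' -> num | x


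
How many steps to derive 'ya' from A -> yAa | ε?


Derivation: A => yAa => ya
Steps: 2


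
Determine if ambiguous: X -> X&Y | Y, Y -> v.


precedence layered via separate nonterminal Y: deterministic
Unambiguous


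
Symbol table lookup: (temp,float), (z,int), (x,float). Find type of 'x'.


Lookup 'x' → type float


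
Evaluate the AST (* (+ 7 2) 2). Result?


Evaluate inner: (+ 7 2) = 9
Evaluate root: (* 9 2) = 18
Result: 18


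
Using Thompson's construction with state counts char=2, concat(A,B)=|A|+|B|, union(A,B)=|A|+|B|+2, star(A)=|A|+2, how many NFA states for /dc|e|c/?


Syntax tree has 4 char leaf(s), 2 union(s), 0 star(s)
chars contribute 4×2 = 8; each union adds +2; each star adds +2
Total: 8 + 4 + 0 = 12 states


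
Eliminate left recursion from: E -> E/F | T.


Left-recursive alternatives: E/F; non-recursive: T
Introduce E': E -> TE', E' -> /FE' | ε


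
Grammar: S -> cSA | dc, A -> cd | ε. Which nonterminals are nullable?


A nonterminal is nullable iff some alternative derives ε (directly, or every symbol in it is nullable)
Nullable: {A}


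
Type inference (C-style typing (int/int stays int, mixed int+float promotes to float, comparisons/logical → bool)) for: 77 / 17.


Operand types: int / int
Rule: mixed int/float promotes to float; int/int stays int
Result type: int


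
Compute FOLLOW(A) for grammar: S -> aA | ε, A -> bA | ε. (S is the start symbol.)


$ ∈ FOLLOW(S). For each A -> αBβ: add FIRST(β)\{ε} to FOLLOW(B); if β nullable, add FOLLOW(A).
FOLLOW(A) = {$}


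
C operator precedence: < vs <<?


'<<' is shift (level 8); '<' is relational (level 7)
Higher level binds tighter
'<<' has higher precedence than '<'


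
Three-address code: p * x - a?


Break into single-operator statements:
t1 = p * x
t2 = t1 - a


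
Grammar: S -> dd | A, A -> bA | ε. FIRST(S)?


Per alternative of S: FIRST(dd) = {d}; FIRST(A) = {b, ε}
FIRST(S) = {b, d, ε}


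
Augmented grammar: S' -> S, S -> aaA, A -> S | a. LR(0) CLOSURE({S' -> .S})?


Start: S' -> .S
For each item with dot before a nonterminal B, add B -> .γ for every B-production
Closure: [S' -> .S, S -> .aaA]


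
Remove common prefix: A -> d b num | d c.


Common prefix: 'd'
Factored: A -> d A', A' -> b num | c


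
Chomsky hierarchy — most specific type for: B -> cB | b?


Right-linear: every RHS is a terminal or a terminal followed by one nonterminal
Classification: Type 3 (Regular)


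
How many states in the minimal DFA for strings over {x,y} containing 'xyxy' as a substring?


KMP-style automaton: 4 progress states + 1 absorbing accept = 5
Minimal DFA: 5 states


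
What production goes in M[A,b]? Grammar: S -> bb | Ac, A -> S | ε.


For [A, b]: 'b' ∈ FIRST(S)
Entry: A -> S


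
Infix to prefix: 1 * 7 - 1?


left-to-right (same/higher precedence on left): tree is (- (* 1 7) 1)
Prefix: - * 1 7 1


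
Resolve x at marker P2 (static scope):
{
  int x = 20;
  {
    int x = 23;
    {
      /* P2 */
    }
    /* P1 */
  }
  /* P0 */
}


P2's block does not declare x; resolves to the enclosing declaration at depth 1
x = 23


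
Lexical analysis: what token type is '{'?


Pattern: delimiter/punctuation
Type: PUNCTUATION


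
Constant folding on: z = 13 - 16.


13 - 16 = -3 at compile time
Optimized: z = -3


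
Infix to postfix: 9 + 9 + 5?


Left to right (same or higher precedence on left)
Postfix: 9 9 + 5 +


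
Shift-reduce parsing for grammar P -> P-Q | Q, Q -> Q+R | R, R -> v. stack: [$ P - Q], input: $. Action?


handle 'P-Q' on top; lookahead ∈ FOLLOW(P) = {-, $}
Action: reduce (P -> P-Q)


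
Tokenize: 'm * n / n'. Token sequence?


Scan left to right, longest-match per lexeme
Tokens: ID(m), OP(*), ID(n), OP(/), ID(n)


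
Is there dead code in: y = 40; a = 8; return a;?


y is assigned but never read
Dead: 'y = 40'


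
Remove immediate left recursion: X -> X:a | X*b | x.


Left-recursive alternatives: X:a, X*b; non-recursive: x
Introduce X': X -> xX', X' -> :aX' | *bX' | ε


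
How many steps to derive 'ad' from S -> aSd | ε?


Derivation: S => aSd => ad
Steps: 2


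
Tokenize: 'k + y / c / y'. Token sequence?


Scan left to right, longest-match per lexeme
Tokens: ID(k), OP(+), ID(y), OP(/), ID(c), OP(/), ID(y)


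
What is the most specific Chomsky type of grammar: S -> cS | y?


Right-linear: every RHS is a terminal or a terminal followed by one nonterminal
Classification: Type 3 (Regular)


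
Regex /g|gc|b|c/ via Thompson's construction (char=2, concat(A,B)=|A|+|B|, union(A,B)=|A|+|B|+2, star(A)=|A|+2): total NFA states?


Syntax tree has 5 char leaf(s), 3 union(s), 0 star(s)
chars contribute 5×2 = 10; each union adds +2; each star adds +2
Total: 10 + 6 + 0 = 16 states


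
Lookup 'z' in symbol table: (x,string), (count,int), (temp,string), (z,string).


Lookup 'z' → type string


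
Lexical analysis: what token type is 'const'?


Pattern: reserved word
Type: KEYWORD


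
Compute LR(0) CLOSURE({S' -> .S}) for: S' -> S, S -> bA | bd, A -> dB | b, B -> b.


Start: S' -> .S
For each item with dot before a nonterminal B, add B -> .γ for every B-production
Closure: [S' -> .S, S -> .bA, S -> .bd]


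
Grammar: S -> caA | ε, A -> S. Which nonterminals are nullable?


A nonterminal is nullable iff some alternative derives ε (directly, or every symbol in it is nullable)
Nullable: {A, S}


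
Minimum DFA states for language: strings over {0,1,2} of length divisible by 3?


Track length mod 3: states 0..2, accept at 0
Minimal DFA: 3 states


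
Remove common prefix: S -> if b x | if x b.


Common prefix: 'if'
Factored: S -> if S', S' -> b x | x b


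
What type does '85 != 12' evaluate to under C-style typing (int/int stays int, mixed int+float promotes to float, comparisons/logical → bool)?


Operand types: int != int
Rule: comparison yields bool
Result type: bool


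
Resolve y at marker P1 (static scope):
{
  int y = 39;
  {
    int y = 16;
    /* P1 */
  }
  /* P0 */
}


y declared in the same block as P1
y = 16


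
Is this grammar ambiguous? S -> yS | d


right-linear, alternatives start with distinct terminals 'y' vs 'd': unique leftmost derivation
Unambiguous


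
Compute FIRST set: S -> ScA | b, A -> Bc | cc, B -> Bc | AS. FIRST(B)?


Per alternative of B: FIRST(Bc) = {c}; FIRST(AS) = {c}
FIRST(B) = {c}


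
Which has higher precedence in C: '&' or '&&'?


'&' is bitwise AND (level 5); '&&' is logical AND (level 2)
Higher level binds tighter
'&' has higher precedence than '&&'


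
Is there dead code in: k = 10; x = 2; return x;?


k is assigned but never read
Dead: 'k = 10'


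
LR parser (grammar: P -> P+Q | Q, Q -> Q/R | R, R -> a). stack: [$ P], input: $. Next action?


start symbol P on stack, input exhausted
Action: accept


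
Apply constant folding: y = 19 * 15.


19 * 15 = 285 at compile time
Optimized: y = 285


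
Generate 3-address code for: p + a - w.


Break into single-operator statements:
t1 = p + a
t2 = t1 - w


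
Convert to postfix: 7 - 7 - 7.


Left to right (same or higher precedence on left)
Postfix: 7 7 - 7 -


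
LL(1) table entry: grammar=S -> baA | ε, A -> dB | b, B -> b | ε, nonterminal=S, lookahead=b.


For [S, b]: 'b' ∈ FIRST(baA)
Entry: S -> baA


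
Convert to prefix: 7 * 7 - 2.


left-to-right (same/higher precedence on left): tree is (- (* 7 7) 2)
Prefix: - * 7 7 2


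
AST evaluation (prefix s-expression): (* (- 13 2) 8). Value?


Evaluate inner: (- 13 2) = 11
Evaluate root: (* 11 8) = 88
Result: 88


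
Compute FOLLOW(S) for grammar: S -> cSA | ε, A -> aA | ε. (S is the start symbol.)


$ ∈ FOLLOW(S). For each A -> αBβ: add FIRST(β)\{ε} to FOLLOW(B); if β nullable, add FOLLOW(A).
FOLLOW(S) = {$, a}


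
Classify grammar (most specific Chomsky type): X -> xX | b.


Right-linear: every RHS is a terminal or a terminal followed by one nonterminal
Classification: Type 3 (Regular)


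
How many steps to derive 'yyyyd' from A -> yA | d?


Derivation: A => yA => yyA => yyyA => yyyyA => yyyyd
Steps: 5


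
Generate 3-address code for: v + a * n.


Break into single-operator statements:
t1 = a * n
t2 = v + t1


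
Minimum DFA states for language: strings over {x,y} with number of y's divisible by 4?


Track (count of y) mod 4: states 0..3, accept at 0
Minimal DFA: 4 states


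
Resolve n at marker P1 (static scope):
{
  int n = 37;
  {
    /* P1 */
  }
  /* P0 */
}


P1's block does not declare n; resolves to the enclosing declaration at depth 0
n = 37


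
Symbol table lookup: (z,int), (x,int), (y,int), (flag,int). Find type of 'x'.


Lookup 'x' → type int


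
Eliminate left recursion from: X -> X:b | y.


Left-recursive alternatives: X:b; non-recursive: y
Introduce X': X -> yX', X' -> :bX' | ε


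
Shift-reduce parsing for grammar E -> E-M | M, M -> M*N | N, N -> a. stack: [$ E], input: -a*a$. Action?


shift '-' to continue E -> E-M
Action: shift


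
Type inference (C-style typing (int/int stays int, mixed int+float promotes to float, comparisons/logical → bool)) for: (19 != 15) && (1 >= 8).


Operand types: bool && bool
Rule: logical operators take bool operands and yield bool
Result type: bool


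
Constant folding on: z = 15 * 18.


15 * 18 = 270 at compile time
Optimized: z = 270


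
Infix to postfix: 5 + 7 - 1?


Left to right (same or higher precedence on left)
Postfix: 5 7 + 1 -


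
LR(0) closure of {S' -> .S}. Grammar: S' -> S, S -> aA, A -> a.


Start: S' -> .S
For each item with dot before a nonterminal B, add B -> .γ for every B-production
Closure: [S' -> .S, S -> .aA]


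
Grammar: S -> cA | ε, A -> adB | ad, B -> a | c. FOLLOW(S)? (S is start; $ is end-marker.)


$ ∈ FOLLOW(S). For each A -> αBβ: add FIRST(β)\{ε} to FOLLOW(B); if β nullable, add FOLLOW(A).
FOLLOW(S) = {$}


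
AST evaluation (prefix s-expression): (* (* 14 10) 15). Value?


Evaluate inner: (* 14 10) = 140
Evaluate root: (* 140 15) = 2100
Result: 2100


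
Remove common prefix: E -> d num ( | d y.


Common prefix: 'd'
Factored: E -> d E', E' -> num ( | y


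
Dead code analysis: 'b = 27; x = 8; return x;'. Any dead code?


b is assigned but never read
Dead: 'b = 27'


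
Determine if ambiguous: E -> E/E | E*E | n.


'n/n*n' has two parse trees (no precedence encoded between / and *)
Ambiguous


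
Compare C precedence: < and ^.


'<' is relational (level 7); '^' is bitwise XOR (level 4)
Higher level binds tighter
'<' has higher precedence than '^'


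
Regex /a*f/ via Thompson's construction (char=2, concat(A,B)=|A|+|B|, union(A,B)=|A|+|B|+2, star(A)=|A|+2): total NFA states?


Syntax tree has 2 char leaf(s), 0 union(s), 1 star(s)
chars contribute 2×2 = 4; each union adds +2; each star adds +2
Total: 4 + 0 + 2 = 6 states


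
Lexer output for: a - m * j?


Scan left to right, longest-match per lexeme
Tokens: ID(a), OP(-), ID(m), OP(*), ID(j)


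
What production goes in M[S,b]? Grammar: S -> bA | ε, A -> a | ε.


For [S, b]: 'b' ∈ FIRST(bA)
Entry: S -> bA


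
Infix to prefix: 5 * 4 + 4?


left-to-right (same/higher precedence on left): tree is (+ (* 5 4) 4)
Prefix: + * 5 4 4


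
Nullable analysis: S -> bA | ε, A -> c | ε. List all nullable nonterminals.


A nonterminal is nullable iff some alternative derives ε (directly, or every symbol in it is nullable)
Nullable: {A, S}


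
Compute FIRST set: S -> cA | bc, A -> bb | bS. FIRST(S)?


Per alternative of S: FIRST(cA) = {c}; FIRST(bc) = {b}
FIRST(S) = {b, c}


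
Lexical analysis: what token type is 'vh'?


Pattern: letter/underscore followed by alphanumerics, not a keyword
Type: IDENTIFIER


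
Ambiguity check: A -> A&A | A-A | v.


'v&v-v' has two parse trees (no precedence encoded between & and -)
Ambiguous


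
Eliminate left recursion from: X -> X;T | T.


Left-recursive alternatives: X;T; non-recursive: T
Introduce X': X -> TX', X' -> ;TX' | ε


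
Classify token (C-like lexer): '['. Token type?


Pattern: delimiter/punctuation
Type: PUNCTUATION


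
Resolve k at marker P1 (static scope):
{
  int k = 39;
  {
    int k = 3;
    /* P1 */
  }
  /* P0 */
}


k declared in the same block as P1
k = 3


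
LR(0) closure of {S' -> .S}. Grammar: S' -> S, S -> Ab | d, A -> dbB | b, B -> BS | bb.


Start: S' -> .S
For each item with dot before a nonterminal B, add B -> .γ for every B-production
Closure: [S' -> .S, S -> .Ab, S -> .d, A -> .dbB, A -> .b]


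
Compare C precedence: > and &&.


'>' is relational (level 7); '&&' is logical AND (level 2)
Higher level binds tighter
'>' has higher precedence than '&&'


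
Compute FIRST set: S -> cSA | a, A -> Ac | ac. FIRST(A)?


Per alternative of A: FIRST(Ac) = {a}; FIRST(ac) = {a}
FIRST(A) = {a}


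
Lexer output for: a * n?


Scan left to right, longest-match per lexeme
Tokens: ID(a), OP(*), ID(n)


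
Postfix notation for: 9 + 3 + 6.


Left to right (same or higher precedence on left)
Postfix: 9 3 + 6 +


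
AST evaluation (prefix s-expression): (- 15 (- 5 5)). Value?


Evaluate inner: (- 5 5) = 0
Evaluate root: (- 15 0) = 15
Result: 15


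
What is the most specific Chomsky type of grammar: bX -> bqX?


LHS has context (more than one symbol) and |LHS| ≤ |RHS|
Classification: Type 1 (Context-Sensitive)


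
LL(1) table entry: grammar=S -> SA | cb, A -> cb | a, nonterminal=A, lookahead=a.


For [A, a]: 'a' ∈ FIRST(a)
Entry: A -> a


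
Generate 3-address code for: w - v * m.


Break into single-operator statements:
t1 = v * m
t2 = w - t1


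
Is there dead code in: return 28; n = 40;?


statement follows a return and is unreachable
Dead: 'n = 40'


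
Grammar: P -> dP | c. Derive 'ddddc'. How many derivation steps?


Derivation: P => dP => ddP => dddP => ddddP => ddddc
Steps: 5


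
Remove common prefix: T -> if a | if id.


Common prefix: 'if'
Factored: T -> if T', T' -> a | id


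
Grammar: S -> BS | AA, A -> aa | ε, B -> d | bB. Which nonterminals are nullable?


A nonterminal is nullable iff some alternative derives ε (directly, or every symbol in it is nullable)
Nullable: {A, S}


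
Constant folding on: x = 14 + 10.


14 + 10 = 24 at compile time
Optimized: x = 24


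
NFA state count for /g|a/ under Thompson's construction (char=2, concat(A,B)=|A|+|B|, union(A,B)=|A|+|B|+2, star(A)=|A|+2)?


Syntax tree has 2 char leaf(s), 1 union(s), 0 star(s)
chars contribute 2×2 = 4; each union adds +2; each star adds +2
Total: 4 + 2 + 0 = 6 states


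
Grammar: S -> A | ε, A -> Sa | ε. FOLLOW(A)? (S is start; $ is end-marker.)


$ ∈ FOLLOW(S). For each A -> αBβ: add FIRST(β)\{ε} to FOLLOW(B); if β nullable, add FOLLOW(A).
FOLLOW(A) = {$, a}


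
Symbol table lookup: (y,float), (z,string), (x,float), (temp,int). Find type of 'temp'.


Lookup 'temp' → type int


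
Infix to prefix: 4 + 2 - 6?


left-to-right (same/higher precedence on left): tree is (- (+ 4 2) 6)
Prefix: - + 4 2 6


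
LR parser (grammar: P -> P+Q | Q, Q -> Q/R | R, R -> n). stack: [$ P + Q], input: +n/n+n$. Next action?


handle 'P+Q' on top; lookahead ∈ FOLLOW(P) = {+, $}
Action: reduce (P -> P+Q)


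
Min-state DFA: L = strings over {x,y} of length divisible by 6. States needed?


Track length mod 6: states 0..5, accept at 0
Minimal DFA: 6 states


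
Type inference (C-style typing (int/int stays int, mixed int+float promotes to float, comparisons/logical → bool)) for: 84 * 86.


Operand types: int * int
Rule: mixed int/float promotes to float; int/int stays int
Result type: int


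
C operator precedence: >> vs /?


'/' is multiplicative (level 10); '>>' is shift (level 8)
Higher level binds tighter
'/' has higher precedence than '>>'


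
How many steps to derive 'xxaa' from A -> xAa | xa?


Derivation: A => xAa => xxaa
Steps: 2


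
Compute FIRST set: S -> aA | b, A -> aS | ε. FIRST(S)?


Per alternative of S: FIRST(aA) = {a}; FIRST(b) = {b}
FIRST(S) = {a, b}


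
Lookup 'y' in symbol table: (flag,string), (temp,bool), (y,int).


Lookup 'y' → type int


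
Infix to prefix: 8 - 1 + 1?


left-to-right (same/higher precedence on left): tree is (+ (- 8 1) 1)
Prefix: + - 8 1 1


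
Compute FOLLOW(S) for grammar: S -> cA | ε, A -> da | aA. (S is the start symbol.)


$ ∈ FOLLOW(S). For each A -> αBβ: add FIRST(β)\{ε} to FOLLOW(B); if β nullable, add FOLLOW(A).
FOLLOW(S) = {$}


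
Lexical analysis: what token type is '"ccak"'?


Pattern: double-quoted sequence
Type: STRING_LITERAL


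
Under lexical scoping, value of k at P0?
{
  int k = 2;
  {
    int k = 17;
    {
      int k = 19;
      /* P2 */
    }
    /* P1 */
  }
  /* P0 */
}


k declared in the same block as P0
k = 2


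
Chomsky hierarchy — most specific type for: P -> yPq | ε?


Single nonterminal LHS, but y^n q^n is not regular
Classification: Type 2 (Context-Free)


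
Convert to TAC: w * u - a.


Break into single-operator statements:
t1 = w * u
t2 = t1 - a


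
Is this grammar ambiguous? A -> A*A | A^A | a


'a*a^a' has two parse trees (no precedence encoded between * and ^)
Ambiguous


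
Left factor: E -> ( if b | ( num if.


Common prefix: '('
Factored: E -> ( E', E' -> if b | num if


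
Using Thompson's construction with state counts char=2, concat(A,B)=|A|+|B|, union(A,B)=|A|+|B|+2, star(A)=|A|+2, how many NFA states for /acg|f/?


Syntax tree has 4 char leaf(s), 1 union(s), 0 star(s)
chars contribute 4×2 = 8; each union adds +2; each star adds +2
Total: 8 + 2 + 0 = 10 states


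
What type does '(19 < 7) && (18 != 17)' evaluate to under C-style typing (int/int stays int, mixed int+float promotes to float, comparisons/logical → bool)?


Operand types: bool && bool
Rule: logical operators take bool operands and yield bool
Result type: bool


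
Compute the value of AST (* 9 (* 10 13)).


Evaluate inner: (* 10 13) = 130
Evaluate root: (* 9 130) = 1170
Result: 1170


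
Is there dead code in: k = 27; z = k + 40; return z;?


k is read by z's definition; z is returned
No dead code


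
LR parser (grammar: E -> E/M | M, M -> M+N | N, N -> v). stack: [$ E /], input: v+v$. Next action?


no handle ('E/' is not any RHS); shift 'v'
Action: shift


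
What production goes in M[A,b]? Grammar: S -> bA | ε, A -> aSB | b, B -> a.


For [A, b]: 'b' ∈ FIRST(b)
Entry: A -> b


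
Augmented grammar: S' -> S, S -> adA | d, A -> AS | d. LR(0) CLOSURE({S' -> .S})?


Start: S' -> .S
For each item with dot before a nonterminal B, add B -> .γ for every B-production
Closure: [S' -> .S, S -> .adA, S -> .d]


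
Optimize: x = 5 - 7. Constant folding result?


5 - 7 = -2 at compile time
Optimized: x = -2


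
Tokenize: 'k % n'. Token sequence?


Scan left to right, longest-match per lexeme
Tokens: ID(k), OP(%), ID(n)


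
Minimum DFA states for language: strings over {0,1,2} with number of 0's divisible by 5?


Track (count of 0) mod 5: states 0..4, accept at 0
Minimal DFA: 5 states


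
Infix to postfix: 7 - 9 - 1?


Left to right (same or higher precedence on left)
Postfix: 7 9 - 1 -


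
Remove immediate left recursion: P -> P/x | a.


Left-recursive alternatives: P/x; non-recursive: a
Introduce P': P -> aP', P' -> /xP' | ε


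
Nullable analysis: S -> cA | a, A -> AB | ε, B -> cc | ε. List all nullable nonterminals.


A nonterminal is nullable iff some alternative derives ε (directly, or every symbol in it is nullable)
Nullable: {A, B}


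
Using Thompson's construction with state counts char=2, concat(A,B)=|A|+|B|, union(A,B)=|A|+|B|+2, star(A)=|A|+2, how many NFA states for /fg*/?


Syntax tree has 2 char leaf(s), 0 union(s), 1 star(s)
chars contribute 2×2 = 4; each union adds +2; each star adds +2
Total: 4 + 0 + 2 = 6 states


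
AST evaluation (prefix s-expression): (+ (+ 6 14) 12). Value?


Evaluate inner: (+ 6 14) = 20
Evaluate root: (+ 20 12) = 32
Result: 32


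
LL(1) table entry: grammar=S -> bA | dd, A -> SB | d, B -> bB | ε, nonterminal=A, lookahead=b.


For [A, b]: 'b' ∈ FIRST(SB)
Entry: A -> SB


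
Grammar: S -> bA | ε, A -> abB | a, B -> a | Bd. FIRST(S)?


Per alternative of S: FIRST(bA) = {b}; FIRST(ε) = {ε}
FIRST(S) = {b, ε}


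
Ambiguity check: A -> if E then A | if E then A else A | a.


dangling else: 'if E then if E then a else a' parses two ways
Ambiguous


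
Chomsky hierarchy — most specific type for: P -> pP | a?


Right-linear: every RHS is a terminal or a terminal followed by one nonterminal
Classification: Type 3 (Regular)


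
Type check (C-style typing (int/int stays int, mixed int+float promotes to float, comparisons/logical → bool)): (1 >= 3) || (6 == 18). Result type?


Operand types: bool || bool
Rule: logical operators take bool operands and yield bool
Result type: bool


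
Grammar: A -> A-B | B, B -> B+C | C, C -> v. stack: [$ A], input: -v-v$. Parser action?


shift '-' to continue A -> A-B
Action: shift


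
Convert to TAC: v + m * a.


Break into single-operator statements:
t1 = m * a
t2 = v + t1


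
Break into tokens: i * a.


Scan left to right, longest-match per lexeme
Tokens: ID(i), OP(*), ID(a)


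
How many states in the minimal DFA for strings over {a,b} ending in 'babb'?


Track the longest suffix of input matching a prefix of 'babb': 5 classes (prefixes of length 0..4)
Minimal DFA: 5 states


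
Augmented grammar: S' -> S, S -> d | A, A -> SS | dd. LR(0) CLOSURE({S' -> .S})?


Start: S' -> .S
For each item with dot before a nonterminal B, add B -> .γ for every B-production
Closure: [S' -> .S, S -> .d, S -> .A, A -> .SS, A -> .dd]


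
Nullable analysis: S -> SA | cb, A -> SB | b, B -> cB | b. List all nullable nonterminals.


A nonterminal is nullable iff some alternative derives ε (directly, or every symbol in it is nullable)
Nullable: {}


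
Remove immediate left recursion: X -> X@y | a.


Left-recursive alternatives: X@y; non-recursive: a
Introduce X': X -> aX', X' -> @yX' | ε


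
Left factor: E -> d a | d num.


Common prefix: 'd'
Factored: E -> d E', E' -> a | num


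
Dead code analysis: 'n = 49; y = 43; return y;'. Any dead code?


n is assigned but never read
Dead: 'n = 49'


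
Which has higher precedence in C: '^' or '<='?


'<=' is relational (level 7); '^' is bitwise XOR (level 4)
Higher level binds tighter
'<=' has higher precedence than '^'


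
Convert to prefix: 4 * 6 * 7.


left-to-right (same/higher precedence on left): tree is (* (* 4 6) 7)
Prefix: * * 4 6 7


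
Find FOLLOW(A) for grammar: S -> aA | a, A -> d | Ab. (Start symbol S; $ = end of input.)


$ ∈ FOLLOW(S). For each A -> αBβ: add FIRST(β)\{ε} to FOLLOW(B); if β nullable, add FOLLOW(A).
FOLLOW(A) = {$, b}


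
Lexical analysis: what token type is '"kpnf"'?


Pattern: double-quoted sequence
Type: STRING_LITERAL


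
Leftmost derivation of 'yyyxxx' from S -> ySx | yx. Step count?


Derivation: S => ySx => yySxx => yyyxxx
Steps: 3


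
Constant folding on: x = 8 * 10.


8 * 10 = 80 at compile time
Optimized: x = 80


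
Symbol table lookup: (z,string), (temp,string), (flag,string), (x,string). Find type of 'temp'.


Lookup 'temp' → type string


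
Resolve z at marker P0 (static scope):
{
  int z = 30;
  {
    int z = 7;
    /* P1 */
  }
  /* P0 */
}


z declared in the same block as P0
z = 30


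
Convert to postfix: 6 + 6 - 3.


Left to right (same or higher precedence on left)
Postfix: 6 6 + 3 -


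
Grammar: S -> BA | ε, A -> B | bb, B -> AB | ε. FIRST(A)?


Per alternative of A: FIRST(B) = {b, ε}; FIRST(bb) = {b}
FIRST(A) = {b, ε}


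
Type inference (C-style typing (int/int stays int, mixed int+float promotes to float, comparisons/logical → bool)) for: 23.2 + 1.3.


Operand types: float + float
Rule: mixed int/float promotes to float; int/int stays int
Result type: float


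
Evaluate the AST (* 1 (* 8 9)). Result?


Evaluate inner: (* 8 9) = 72
Evaluate root: (* 1 72) = 72
Result: 72


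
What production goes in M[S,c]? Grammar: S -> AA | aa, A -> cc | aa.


For [S, c]: 'c' ∈ FIRST(AA)
Entry: S -> AA


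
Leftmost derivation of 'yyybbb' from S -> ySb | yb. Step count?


Derivation: S => ySb => yySbb => yyybbb
Steps: 3


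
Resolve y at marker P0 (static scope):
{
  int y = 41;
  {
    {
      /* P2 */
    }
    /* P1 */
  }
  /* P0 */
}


y declared in the same block as P0
y = 41


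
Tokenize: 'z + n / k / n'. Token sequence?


Scan left to right, longest-match per lexeme
Tokens: ID(z), OP(+), ID(n), OP(/), ID(k), OP(/), ID(n)


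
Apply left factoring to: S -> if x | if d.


Common prefix: 'if'
Factored: S -> if S', S' -> x | d


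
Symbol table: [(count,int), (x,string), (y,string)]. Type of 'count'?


Lookup 'count' → type int


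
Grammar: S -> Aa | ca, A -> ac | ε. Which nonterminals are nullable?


A nonterminal is nullable iff some alternative derives ε (directly, or every symbol in it is nullable)
Nullable: {A}


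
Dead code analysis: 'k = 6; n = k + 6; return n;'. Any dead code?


k is read by n's definition; n is returned
No dead code


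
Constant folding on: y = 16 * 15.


16 * 15 = 240 at compile time
Optimized: y = 240


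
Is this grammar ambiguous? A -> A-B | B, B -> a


precedence layered via separate nonterminal B: deterministic
Unambiguous


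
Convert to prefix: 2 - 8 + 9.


left-to-right (same/higher precedence on left): tree is (+ (- 2 8) 9)
Prefix: + - 2 8 9


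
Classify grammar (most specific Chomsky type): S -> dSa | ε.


Single nonterminal LHS, but d^n a^n is not regular
Classification: Type 2 (Context-Free)


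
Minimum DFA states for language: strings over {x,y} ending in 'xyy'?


Track the longest suffix of input matching a prefix of 'xyy': 4 classes (prefixes of length 0..3)
Minimal DFA: 4 states


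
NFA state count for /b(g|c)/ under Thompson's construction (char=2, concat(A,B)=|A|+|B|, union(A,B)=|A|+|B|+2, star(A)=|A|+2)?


Syntax tree has 3 char leaf(s), 1 union(s), 0 star(s)
chars contribute 3×2 = 6; each union adds +2; each star adds +2
Total: 6 + 2 + 0 = 8 states


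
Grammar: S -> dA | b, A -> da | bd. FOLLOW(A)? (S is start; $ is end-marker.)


$ ∈ FOLLOW(S). For each A -> αBβ: add FIRST(β)\{ε} to FOLLOW(B); if β nullable, add FOLLOW(A).
FOLLOW(A) = {$}


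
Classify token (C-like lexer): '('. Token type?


Pattern: delimiter/punctuation
Type: PUNCTUATION


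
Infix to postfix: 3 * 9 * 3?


Left to right (same or higher precedence on left)
Postfix: 3 9 * 3 *


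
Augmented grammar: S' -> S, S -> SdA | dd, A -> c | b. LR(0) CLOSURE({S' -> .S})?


Start: S' -> .S
For each item with dot before a nonterminal B, add B -> .γ for every B-production
Closure: [S' -> .S, S -> .SdA, S -> .dd]


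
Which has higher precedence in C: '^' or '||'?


'^' is bitwise XOR (level 4); '||' is logical OR (level 1)
Higher level binds tighter
'^' has higher precedence than '||'


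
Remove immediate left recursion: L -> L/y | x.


Left-recursive alternatives: L/y; non-recursive: x
Introduce L': L -> xL', L' -> /yL' | ε


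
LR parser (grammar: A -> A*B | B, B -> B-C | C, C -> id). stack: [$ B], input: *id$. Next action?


lookahead ∉ {-} so B won't extend; reduce A -> B
Action: reduce (A -> B)


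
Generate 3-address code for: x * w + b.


Break into single-operator statements:
t1 = x * w
t2 = t1 + b


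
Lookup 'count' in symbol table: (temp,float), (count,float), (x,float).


Lookup 'count' → type float


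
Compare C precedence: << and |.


'<<' is shift (level 8); '|' is bitwise OR (level 3)
Higher level binds tighter
'<<' has higher precedence than '|'


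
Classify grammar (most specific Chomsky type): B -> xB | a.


Right-linear: every RHS is a terminal or a terminal followed by one nonterminal
Classification: Type 3 (Regular)


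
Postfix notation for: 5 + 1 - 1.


Left to right (same or higher precedence on left)
Postfix: 5 1 + 1 -


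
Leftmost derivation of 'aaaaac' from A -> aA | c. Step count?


Derivation: A => aA => aaA => aaaA => aaaaA => aaaaaA => aaaaac
Steps: 6


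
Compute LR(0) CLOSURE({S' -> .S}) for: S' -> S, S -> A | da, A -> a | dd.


Start: S' -> .S
For each item with dot before a nonterminal B, add B -> .γ for every B-production
Closure: [S' -> .S, S -> .A, S -> .da, A -> .a, A -> .dd]


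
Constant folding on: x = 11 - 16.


11 - 16 = -5 at compile time
Optimized: x = -5


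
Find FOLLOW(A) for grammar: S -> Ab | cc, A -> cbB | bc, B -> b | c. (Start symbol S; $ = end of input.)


$ ∈ FOLLOW(S). For each A -> αBβ: add FIRST(β)\{ε} to FOLLOW(B); if β nullable, add FOLLOW(A).
FOLLOW(A) = {b}


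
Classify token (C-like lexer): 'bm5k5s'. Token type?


Pattern: letter/underscore followed by alphanumerics, not a keyword
Type: IDENTIFIER


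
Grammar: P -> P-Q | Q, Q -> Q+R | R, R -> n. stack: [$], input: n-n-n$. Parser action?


no handle on stack; shift 'n'
Action: shift


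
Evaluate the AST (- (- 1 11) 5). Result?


Evaluate inner: (- 1 11) = -10
Evaluate root: (- -10 5) = -15
Result: -15


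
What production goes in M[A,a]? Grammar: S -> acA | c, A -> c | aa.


For [A, a]: 'a' ∈ FIRST(aa)
Entry: A -> aa


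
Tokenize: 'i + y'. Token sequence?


Scan left to right, longest-match per lexeme
Tokens: ID(i), OP(+), ID(y)


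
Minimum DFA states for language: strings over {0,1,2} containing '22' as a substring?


KMP-style automaton: 2 progress states + 1 absorbing accept = 3
Minimal DFA: 3 states


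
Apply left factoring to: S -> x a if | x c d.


Common prefix: 'x'
Factored: S -> x S', S' -> a if | c d


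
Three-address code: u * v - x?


Break into single-operator statements:
t1 = u * v
t2 = t1 - x


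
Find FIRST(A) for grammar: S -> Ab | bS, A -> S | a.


Per alternative of A: FIRST(S) = {a, b}; FIRST(a) = {a}
FIRST(A) = {a, b}


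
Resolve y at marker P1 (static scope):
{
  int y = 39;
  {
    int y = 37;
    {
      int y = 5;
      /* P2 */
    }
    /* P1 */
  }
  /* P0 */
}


y declared in the same block as P1
y = 37


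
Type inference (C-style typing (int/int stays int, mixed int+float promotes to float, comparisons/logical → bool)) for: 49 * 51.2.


Operand types: int * float
Rule: mixed int/float promotes to float; int/int stays int
Result type: float


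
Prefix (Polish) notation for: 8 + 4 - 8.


left-to-right (same/higher precedence on left): tree is (- (+ 8 4) 8)
Prefix: - + 8 4 8


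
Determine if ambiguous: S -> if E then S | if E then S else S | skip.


dangling else: 'if E then if E then skip else skip' parses two ways
Ambiguous


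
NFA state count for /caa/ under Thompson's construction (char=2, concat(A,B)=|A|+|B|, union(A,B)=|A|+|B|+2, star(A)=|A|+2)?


Syntax tree has 3 char leaf(s), 0 union(s), 0 star(s)
chars contribute 3×2 = 6; each union adds +2; each star adds +2
Total: 6 + 0 + 0 = 6 states


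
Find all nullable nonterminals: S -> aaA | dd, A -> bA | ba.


A nonterminal is nullable iff some alternative derives ε (directly, or every symbol in it is nullable)
Nullable: {}


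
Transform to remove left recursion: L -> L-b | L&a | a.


Left-recursive alternatives: L-b, L&a; non-recursive: a
Introduce L': L -> aL', L' -> -bL' | &aL' | ε


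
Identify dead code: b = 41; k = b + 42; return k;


b is read by k's definition; k is returned
No dead code


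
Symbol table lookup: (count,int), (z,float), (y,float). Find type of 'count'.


Lookup 'count' → type int


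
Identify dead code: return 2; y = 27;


statement follows a return and is unreachable
Dead: 'y = 27'


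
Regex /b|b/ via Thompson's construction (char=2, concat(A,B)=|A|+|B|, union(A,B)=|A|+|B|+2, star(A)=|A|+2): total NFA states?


Syntax tree has 2 char leaf(s), 1 union(s), 0 star(s)
chars contribute 2×2 = 4; each union adds +2; each star adds +2
Total: 4 + 2 + 0 = 6 states


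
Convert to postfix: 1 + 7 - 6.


Left to right (same or higher precedence on left)
Postfix: 1 7 + 6 -


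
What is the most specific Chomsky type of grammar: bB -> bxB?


LHS has context (more than one symbol) and |LHS| ≤ |RHS|
Classification: Type 1 (Context-Sensitive)


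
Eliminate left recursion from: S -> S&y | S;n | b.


Left-recursive alternatives: S&y, S;n; non-recursive: b
Introduce S': S -> bS', S' -> &yS' | ;nS' | ε


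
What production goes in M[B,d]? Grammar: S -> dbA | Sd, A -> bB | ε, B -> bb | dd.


For [B, d]: 'd' ∈ FIRST(dd)
Entry: B -> dd


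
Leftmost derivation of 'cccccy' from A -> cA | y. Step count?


Derivation: A => cA => ccA => cccA => ccccA => cccccA => cccccy
Steps: 6


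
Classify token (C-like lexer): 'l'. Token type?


Pattern: letter/underscore followed by alphanumerics, not a keyword
Type: IDENTIFIER


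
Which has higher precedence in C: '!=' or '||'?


'!=' is equality (level 6); '||' is logical OR (level 1)
Higher level binds tighter
'!=' has higher precedence than '||'


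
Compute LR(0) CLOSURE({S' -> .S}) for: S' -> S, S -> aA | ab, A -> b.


Start: S' -> .S
For each item with dot before a nonterminal B, add B -> .γ for every B-production
Closure: [S' -> .S, S -> .aA, S -> .ab]
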